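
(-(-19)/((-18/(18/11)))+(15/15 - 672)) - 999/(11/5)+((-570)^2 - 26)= 3561219/11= 323747.18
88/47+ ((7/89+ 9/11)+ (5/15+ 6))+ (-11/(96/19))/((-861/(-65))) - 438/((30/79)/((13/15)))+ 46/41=-94087971182021/95081263200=-989.55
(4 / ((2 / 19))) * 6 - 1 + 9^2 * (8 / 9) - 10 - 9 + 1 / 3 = 841 / 3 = 280.33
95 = 95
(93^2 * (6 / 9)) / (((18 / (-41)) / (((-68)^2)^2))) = -842447595776 / 3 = -280815865258.67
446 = 446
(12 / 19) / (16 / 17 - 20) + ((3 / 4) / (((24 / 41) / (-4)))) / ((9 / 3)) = -1.74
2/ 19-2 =-36/ 19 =-1.89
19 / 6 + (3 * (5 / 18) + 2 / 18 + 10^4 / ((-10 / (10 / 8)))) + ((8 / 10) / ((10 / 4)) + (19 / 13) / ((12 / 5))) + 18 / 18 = -14554331 / 11700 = -1243.96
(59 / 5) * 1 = 59 / 5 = 11.80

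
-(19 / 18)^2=-361 / 324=-1.11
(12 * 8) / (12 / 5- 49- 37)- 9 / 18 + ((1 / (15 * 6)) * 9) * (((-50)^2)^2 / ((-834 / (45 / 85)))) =-393503107 / 987734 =-398.39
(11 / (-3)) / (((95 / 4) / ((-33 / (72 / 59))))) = 4.17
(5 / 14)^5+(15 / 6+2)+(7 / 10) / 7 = 12385577 / 2689120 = 4.61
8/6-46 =-134/3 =-44.67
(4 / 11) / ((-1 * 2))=-2 / 11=-0.18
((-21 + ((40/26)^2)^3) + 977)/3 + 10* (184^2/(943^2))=323.47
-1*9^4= -6561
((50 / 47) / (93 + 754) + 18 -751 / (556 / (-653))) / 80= 19920889299 / 1770704320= 11.25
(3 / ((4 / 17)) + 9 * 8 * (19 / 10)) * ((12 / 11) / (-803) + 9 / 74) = 235119519 / 13072840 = 17.99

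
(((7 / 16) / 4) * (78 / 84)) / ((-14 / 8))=-13 / 224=-0.06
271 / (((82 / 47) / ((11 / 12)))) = 140107 / 984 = 142.39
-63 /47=-1.34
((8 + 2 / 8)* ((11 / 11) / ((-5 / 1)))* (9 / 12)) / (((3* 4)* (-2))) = 33 / 640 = 0.05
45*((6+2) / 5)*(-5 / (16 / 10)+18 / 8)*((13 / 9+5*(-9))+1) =2681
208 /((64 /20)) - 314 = -249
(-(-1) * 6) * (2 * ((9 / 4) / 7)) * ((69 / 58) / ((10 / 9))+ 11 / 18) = 26337 / 4060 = 6.49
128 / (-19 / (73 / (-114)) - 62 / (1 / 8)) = -4672 / 17021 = -0.27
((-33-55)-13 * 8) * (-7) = 1344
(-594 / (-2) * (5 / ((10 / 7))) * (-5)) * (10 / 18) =-5775 / 2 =-2887.50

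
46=46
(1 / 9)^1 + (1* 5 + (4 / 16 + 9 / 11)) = 2447 / 396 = 6.18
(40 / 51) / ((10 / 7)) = 28 / 51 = 0.55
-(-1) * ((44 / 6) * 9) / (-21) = -22 / 7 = -3.14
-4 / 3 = -1.33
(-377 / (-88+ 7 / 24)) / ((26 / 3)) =1044 / 2105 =0.50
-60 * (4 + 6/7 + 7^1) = -4980/7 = -711.43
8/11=0.73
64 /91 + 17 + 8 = 2339 /91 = 25.70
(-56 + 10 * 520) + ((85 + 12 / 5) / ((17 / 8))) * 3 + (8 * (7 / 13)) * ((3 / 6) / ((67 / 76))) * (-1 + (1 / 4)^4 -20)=6178773033 / 1184560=5216.09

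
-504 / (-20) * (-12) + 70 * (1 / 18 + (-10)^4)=31486567 / 45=699701.49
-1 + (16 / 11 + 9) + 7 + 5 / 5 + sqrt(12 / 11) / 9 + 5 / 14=17.93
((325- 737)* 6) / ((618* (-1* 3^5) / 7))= 28 / 243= 0.12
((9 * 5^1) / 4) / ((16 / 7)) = 315 / 64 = 4.92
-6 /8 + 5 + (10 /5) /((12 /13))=77 /12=6.42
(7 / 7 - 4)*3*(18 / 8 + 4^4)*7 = -65079 / 4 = -16269.75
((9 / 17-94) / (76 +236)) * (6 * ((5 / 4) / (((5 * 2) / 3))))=-4767 / 7072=-0.67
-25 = -25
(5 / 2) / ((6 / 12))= 5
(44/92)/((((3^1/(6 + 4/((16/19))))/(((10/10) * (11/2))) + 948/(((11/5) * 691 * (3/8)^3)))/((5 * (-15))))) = -2426809275/803494328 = -3.02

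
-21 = -21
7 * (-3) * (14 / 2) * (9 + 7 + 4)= -2940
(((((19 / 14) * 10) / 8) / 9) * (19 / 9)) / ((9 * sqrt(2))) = 1805 * sqrt(2) / 81648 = 0.03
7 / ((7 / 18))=18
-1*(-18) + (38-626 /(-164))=4905 /82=59.82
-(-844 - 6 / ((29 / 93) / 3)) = 26150 / 29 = 901.72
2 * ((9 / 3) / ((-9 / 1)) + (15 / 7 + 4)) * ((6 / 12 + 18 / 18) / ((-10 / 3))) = -183 / 35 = -5.23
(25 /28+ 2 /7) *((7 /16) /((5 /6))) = 0.62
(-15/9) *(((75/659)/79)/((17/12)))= -1500/885037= -0.00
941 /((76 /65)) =61165 /76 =804.80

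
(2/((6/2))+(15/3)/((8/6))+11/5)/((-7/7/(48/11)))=-1588/55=-28.87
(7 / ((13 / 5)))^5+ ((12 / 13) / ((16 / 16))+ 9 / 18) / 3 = 141.93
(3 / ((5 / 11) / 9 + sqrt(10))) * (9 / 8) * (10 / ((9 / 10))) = -7425 / 39194 + 147015 * sqrt(10) / 39194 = 11.67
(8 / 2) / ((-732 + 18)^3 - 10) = -2 / 181997177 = -0.00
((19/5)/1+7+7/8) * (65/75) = 6071/600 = 10.12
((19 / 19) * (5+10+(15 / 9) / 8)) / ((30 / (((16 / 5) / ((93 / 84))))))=2044 / 1395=1.47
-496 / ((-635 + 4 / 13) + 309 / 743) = 0.78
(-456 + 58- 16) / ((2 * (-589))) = 207 / 589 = 0.35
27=27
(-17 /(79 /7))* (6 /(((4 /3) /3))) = -3213 /158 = -20.34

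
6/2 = 3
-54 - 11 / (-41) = -2203 / 41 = -53.73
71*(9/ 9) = 71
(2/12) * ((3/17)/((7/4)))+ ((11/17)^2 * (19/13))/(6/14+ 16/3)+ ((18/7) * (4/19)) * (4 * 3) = 3307513/499681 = 6.62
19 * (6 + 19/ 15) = 2071/ 15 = 138.07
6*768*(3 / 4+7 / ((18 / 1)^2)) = 32000 / 9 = 3555.56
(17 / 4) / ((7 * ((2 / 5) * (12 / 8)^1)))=85 / 84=1.01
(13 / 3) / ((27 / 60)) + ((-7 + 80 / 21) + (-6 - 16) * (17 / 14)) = -3832 / 189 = -20.28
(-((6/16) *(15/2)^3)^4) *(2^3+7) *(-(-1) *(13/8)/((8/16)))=-2049343406982421875/67108864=-30537596448.99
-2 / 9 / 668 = -1 / 3006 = -0.00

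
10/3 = 3.33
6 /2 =3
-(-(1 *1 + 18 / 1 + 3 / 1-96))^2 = -5476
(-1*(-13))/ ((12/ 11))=143/ 12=11.92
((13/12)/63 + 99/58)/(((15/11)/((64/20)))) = 1663156/411075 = 4.05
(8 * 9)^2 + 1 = 5185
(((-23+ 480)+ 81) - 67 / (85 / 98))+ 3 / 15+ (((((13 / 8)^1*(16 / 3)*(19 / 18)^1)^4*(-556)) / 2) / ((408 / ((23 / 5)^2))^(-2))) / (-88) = 127099463548105448119 / 15450249680415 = 8226369.55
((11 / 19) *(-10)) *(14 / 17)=-1540 / 323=-4.77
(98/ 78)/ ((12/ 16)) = 196/ 117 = 1.68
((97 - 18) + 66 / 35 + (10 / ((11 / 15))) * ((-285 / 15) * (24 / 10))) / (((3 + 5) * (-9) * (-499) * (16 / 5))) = -208259 / 44263296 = -0.00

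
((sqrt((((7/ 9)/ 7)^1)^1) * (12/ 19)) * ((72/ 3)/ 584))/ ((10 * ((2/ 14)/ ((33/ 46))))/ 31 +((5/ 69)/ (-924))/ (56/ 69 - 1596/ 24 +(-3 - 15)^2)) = 2042145336/ 15162260965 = 0.13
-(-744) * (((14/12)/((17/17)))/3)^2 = 3038/27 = 112.52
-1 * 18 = -18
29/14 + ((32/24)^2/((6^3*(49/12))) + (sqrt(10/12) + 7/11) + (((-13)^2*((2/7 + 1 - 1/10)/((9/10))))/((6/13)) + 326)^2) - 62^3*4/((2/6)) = -3467862012943/1571724 + sqrt(30)/6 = -2206405.56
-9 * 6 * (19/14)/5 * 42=-3078/5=-615.60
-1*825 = -825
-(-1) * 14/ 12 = 7/ 6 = 1.17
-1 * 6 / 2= -3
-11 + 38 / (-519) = -5747 / 519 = -11.07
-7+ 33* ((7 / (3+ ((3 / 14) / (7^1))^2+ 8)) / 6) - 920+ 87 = -836.50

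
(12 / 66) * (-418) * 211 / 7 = -16036 / 7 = -2290.86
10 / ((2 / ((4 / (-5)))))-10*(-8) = 76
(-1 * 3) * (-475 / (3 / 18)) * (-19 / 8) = -81225 / 4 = -20306.25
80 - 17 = 63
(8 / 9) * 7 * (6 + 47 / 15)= 7672 / 135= 56.83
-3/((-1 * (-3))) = -1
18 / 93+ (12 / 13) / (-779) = 60390 / 313937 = 0.19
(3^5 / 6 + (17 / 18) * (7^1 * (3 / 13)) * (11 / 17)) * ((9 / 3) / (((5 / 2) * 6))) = 1618 / 195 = 8.30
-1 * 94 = -94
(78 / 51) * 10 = 260 / 17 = 15.29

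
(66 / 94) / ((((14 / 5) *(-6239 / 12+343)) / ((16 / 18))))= -80 / 63497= -0.00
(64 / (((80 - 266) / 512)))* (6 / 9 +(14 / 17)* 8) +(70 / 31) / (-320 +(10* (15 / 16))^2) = -18010576768 / 14091453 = -1278.12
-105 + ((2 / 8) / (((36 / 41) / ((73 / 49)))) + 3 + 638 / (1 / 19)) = 84816113 / 7056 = 12020.42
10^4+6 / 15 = 50002 / 5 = 10000.40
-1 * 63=-63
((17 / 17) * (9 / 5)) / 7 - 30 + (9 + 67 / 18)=-17.02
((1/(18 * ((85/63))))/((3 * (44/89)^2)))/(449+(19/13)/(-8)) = 720811/5760875340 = 0.00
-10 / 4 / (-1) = 5 / 2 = 2.50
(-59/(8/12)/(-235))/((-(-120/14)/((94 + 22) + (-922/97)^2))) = 100231383/11055575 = 9.07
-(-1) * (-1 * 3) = -3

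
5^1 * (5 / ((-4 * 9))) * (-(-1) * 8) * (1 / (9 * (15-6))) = -50 / 729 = -0.07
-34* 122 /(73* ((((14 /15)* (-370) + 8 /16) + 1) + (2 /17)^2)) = 7192632 /43521359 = 0.17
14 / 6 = 7 / 3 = 2.33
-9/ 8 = -1.12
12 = 12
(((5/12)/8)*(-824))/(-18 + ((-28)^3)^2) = -515/5782683432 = -0.00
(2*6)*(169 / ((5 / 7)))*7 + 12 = 99432 / 5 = 19886.40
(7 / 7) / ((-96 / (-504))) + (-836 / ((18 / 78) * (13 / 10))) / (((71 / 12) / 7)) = -934829 / 284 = -3291.65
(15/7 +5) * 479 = 23950/7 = 3421.43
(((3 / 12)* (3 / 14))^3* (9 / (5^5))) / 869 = 243 / 476907200000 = 0.00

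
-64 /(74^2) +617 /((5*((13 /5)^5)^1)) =521979937 /508300117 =1.03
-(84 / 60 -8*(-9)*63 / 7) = -3247 / 5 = -649.40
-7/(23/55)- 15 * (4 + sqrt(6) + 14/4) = -5945/46- 15 * sqrt(6) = -165.98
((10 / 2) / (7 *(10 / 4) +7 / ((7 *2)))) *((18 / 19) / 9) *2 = 10 / 171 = 0.06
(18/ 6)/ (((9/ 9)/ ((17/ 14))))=51/ 14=3.64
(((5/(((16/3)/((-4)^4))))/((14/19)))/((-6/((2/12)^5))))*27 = -95/504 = -0.19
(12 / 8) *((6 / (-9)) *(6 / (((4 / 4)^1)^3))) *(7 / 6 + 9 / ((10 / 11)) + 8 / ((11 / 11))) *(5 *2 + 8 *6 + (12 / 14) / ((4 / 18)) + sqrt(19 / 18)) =-247676 / 35 - 286 *sqrt(38) / 15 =-7193.99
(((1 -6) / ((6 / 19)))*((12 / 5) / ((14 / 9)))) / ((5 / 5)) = -171 / 7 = -24.43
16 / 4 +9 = 13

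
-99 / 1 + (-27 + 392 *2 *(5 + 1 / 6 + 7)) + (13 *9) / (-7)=9395.95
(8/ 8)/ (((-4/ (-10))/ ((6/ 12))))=5/ 4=1.25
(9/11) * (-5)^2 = 225/11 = 20.45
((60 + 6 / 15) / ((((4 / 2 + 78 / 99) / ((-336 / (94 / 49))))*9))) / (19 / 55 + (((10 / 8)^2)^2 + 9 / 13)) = -83425678336 / 688409987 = -121.19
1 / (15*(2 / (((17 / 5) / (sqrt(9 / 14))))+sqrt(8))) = 119 / (15*(15*sqrt(14)+238*sqrt(2))) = 0.02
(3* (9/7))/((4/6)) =81/14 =5.79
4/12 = 1/3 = 0.33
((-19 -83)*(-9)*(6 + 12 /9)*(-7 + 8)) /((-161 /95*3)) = -213180 /161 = -1324.10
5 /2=2.50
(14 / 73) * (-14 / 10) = -98 / 365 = -0.27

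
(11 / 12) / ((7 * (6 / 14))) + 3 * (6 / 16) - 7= -401 / 72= -5.57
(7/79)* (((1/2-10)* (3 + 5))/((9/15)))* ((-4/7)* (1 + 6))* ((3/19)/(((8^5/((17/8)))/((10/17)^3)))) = 4375/46757888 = 0.00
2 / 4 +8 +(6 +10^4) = 20029 / 2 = 10014.50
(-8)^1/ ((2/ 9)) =-36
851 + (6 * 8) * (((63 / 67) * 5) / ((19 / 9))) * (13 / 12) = 1230743 / 1273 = 966.81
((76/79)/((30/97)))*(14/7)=6.22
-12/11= -1.09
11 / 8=1.38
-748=-748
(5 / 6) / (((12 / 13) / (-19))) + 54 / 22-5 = -15601 / 792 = -19.70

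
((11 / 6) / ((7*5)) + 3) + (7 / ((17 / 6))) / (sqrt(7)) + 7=6*sqrt(7) / 17 + 2111 / 210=10.99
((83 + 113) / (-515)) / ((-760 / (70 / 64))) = 343 / 626240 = 0.00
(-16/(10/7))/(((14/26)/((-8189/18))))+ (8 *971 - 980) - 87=727373/45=16163.84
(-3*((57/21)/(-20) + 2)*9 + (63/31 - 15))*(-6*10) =824211/217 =3798.21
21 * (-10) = -210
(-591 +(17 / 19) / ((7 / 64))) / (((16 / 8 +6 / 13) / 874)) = -23176985 / 112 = -206937.37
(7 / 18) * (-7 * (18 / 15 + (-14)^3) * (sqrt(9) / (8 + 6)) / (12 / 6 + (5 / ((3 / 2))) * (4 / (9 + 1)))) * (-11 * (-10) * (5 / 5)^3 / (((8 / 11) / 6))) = 17423637 / 40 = 435590.92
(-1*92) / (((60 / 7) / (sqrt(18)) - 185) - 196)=6440*sqrt(2) / 7112689 + 1717548 / 7112689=0.24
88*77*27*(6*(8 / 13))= 8781696 / 13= 675515.08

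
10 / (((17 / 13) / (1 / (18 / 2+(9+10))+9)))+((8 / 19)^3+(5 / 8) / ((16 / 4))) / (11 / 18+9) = 69.12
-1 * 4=-4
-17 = -17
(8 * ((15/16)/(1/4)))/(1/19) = 570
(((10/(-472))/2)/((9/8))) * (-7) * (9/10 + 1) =133/1062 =0.13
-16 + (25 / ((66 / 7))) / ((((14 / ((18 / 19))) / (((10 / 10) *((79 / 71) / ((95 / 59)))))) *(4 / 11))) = -15.66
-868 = -868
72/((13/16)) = 88.62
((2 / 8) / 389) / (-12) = -1 / 18672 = -0.00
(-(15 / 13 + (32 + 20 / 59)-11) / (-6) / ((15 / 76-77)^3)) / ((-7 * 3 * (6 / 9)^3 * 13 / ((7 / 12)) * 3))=118331468 / 5948795655310989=0.00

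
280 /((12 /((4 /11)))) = 280 /33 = 8.48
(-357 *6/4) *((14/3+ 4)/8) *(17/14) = -11271/16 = -704.44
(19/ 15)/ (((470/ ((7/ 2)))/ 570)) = 2527/ 470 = 5.38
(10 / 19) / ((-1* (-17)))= 10 / 323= 0.03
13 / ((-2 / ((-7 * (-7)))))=-637 / 2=-318.50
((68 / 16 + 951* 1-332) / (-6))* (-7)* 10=29085 / 4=7271.25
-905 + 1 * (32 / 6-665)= -4694 / 3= -1564.67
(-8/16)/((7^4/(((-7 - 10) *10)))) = 85/2401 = 0.04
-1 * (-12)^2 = -144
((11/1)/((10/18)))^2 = 9801/25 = 392.04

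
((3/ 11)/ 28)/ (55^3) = 3/ 51243500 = 0.00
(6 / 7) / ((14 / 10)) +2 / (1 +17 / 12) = 2046 / 1421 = 1.44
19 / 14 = 1.36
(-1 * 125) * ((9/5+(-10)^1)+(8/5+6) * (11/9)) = -1225/9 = -136.11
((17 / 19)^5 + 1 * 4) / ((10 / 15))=33972759 / 4952198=6.86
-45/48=-15/16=-0.94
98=98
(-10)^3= -1000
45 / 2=22.50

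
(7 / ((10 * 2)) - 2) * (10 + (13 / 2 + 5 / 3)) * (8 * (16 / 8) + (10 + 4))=-3597 / 4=-899.25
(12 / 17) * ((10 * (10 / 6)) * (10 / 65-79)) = -205000 / 221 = -927.60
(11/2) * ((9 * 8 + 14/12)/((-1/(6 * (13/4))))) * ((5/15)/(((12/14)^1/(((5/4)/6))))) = -2197195/3456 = -635.76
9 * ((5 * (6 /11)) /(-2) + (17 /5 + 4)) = 2988 /55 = 54.33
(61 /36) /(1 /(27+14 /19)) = 32147 /684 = 47.00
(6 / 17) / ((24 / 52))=13 / 17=0.76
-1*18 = -18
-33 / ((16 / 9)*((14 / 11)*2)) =-3267 / 448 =-7.29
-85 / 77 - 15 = -1240 / 77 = -16.10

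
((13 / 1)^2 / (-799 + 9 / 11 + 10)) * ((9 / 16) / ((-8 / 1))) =5577 / 369920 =0.02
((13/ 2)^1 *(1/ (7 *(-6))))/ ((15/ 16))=-52/ 315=-0.17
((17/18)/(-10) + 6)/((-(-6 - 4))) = 1063/1800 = 0.59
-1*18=-18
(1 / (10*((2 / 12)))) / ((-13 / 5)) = -3 / 13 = -0.23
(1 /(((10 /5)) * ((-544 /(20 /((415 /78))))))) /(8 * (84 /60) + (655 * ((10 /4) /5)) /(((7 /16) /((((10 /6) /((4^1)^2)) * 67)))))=-4095 /6205448188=-0.00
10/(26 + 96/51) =85/237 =0.36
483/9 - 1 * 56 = -7/3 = -2.33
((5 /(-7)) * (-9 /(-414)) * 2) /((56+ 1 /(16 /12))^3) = -320 /1883230363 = -0.00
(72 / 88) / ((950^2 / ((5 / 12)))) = 3 / 7942000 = 0.00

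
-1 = -1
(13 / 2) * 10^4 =65000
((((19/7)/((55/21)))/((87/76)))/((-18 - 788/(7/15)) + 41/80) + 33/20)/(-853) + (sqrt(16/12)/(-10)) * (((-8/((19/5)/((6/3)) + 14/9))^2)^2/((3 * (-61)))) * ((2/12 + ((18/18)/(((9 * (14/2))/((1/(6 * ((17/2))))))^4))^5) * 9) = -10054187551/5199382461020 + 18769521637605283900742026097724205443258116242074581791750766353294413824000 * sqrt(3)/1195682476407855055817784129324144759753329094663182415591719907508396309704141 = 0.03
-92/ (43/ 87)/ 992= -2001/ 10664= -0.19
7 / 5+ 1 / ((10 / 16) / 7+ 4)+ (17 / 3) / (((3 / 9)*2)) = 23231 / 2290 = 10.14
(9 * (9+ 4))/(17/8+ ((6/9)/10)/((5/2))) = 70200/1291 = 54.38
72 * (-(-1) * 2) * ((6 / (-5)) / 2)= -432 / 5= -86.40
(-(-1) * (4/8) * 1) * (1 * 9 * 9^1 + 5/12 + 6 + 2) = 1073/24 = 44.71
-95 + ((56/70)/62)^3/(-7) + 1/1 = -2450309758/26067125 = -94.00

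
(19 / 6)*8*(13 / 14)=494 / 21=23.52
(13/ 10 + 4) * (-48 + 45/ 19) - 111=-67041/ 190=-352.85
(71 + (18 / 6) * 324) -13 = 1030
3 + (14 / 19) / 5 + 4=679 / 95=7.15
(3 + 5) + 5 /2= 21 /2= 10.50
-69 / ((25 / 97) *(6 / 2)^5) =-2231 / 2025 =-1.10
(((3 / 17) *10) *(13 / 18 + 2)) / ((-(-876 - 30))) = 245 / 46206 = 0.01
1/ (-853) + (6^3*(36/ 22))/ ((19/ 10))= 33164431/ 178277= 186.03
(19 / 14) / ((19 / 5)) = 5 / 14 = 0.36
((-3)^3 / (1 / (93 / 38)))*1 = -2511 / 38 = -66.08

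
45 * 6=270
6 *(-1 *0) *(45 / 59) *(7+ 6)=0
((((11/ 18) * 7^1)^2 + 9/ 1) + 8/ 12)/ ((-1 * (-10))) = 2.80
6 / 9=2 / 3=0.67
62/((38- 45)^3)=-62/343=-0.18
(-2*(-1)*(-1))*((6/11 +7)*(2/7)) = -332/77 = -4.31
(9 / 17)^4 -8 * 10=-6675119 / 83521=-79.92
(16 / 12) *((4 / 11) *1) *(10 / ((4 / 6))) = 80 / 11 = 7.27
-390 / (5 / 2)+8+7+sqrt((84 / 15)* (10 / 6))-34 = -175+2* sqrt(21) / 3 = -171.94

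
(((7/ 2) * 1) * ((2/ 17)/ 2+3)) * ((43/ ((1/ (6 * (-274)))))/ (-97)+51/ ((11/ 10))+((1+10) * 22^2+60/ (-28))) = 1184001650/ 18139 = 65273.81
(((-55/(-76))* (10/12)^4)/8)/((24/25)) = 859375/18911232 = 0.05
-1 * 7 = -7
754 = 754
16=16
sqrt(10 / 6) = sqrt(15) / 3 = 1.29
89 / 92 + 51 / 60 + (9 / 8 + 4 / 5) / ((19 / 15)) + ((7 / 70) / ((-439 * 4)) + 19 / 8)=8766567 / 1534744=5.71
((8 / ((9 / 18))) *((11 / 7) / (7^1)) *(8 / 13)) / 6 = 0.37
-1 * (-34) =34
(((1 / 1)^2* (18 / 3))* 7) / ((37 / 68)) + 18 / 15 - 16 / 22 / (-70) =1116802 / 14245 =78.40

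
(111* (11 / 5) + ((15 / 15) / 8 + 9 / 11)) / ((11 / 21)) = 2265123 / 4840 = 468.00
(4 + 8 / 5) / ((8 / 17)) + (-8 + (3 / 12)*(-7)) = 43 / 20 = 2.15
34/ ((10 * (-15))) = -17/ 75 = -0.23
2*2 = 4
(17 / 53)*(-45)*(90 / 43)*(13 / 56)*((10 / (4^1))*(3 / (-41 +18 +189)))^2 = -100693125 / 7033613888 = -0.01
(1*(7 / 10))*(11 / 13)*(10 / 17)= 77 / 221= 0.35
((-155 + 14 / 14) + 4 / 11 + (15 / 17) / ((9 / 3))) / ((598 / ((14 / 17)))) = -200725 / 950521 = -0.21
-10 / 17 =-0.59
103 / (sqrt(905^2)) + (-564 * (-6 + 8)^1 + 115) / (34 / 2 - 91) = 924387 / 66970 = 13.80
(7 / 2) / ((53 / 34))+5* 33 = 167.25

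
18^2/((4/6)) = 486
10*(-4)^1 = -40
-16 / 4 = -4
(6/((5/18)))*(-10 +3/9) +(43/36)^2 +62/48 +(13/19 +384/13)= -281472823/1600560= -175.86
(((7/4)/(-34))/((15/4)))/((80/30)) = -7/1360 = -0.01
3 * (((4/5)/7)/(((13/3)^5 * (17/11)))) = 32076/220919335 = 0.00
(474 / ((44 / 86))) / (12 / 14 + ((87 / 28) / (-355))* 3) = 33766180 / 30283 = 1115.02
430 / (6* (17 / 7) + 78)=1505 / 324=4.65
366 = 366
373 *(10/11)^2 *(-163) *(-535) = 3252746500/121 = 26882202.48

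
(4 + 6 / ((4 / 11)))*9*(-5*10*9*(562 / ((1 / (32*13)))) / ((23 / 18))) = -349390454400 / 23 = -15190889321.74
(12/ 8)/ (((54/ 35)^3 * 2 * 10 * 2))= 8575/ 839808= 0.01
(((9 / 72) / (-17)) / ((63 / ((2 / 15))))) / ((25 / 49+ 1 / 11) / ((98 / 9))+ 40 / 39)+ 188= 640460325511 / 3406704120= 188.00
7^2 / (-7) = -7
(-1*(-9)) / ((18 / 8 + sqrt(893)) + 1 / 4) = 0.28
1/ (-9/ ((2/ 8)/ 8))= -1/ 288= -0.00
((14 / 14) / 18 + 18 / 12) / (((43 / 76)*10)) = 532 / 1935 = 0.27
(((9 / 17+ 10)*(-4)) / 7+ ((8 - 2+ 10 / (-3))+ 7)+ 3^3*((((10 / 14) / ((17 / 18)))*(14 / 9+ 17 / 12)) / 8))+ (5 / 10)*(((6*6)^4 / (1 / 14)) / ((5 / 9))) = 86345745173 / 4080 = 21163172.84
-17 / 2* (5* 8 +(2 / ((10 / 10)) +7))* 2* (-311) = 259063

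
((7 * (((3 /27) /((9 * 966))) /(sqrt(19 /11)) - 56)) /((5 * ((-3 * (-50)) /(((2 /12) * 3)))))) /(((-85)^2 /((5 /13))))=-98 /7044375 + sqrt(209) /5984393805000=-0.00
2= 2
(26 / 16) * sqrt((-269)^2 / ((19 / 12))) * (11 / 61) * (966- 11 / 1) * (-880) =-8081916700 * sqrt(57) / 1159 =-52646361.52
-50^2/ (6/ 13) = -16250/ 3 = -5416.67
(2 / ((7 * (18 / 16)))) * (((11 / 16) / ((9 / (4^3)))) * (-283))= -199232 / 567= -351.38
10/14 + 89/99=1118/693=1.61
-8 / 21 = -0.38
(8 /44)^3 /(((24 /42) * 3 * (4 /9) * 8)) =21 /21296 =0.00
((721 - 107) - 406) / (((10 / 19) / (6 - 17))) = -21736 / 5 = -4347.20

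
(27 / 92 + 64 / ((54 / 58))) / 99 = 171481 / 245916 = 0.70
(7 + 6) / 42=13 / 42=0.31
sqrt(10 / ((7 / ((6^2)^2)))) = 36 * sqrt(70) / 7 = 43.03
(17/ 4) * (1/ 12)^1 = 17/ 48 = 0.35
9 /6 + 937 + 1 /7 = 13141 /14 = 938.64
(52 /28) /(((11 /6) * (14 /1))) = 39 /539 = 0.07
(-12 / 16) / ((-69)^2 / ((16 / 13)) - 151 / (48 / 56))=-36 / 177223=-0.00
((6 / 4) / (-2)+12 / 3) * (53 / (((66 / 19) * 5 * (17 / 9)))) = 39273 / 7480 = 5.25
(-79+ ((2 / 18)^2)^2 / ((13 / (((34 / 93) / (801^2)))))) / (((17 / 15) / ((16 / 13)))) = -32164621788898960 / 374914631611143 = -85.79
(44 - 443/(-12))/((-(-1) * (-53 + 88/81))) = -26217/16820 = -1.56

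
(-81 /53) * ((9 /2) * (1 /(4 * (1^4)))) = -729 /424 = -1.72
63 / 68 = 0.93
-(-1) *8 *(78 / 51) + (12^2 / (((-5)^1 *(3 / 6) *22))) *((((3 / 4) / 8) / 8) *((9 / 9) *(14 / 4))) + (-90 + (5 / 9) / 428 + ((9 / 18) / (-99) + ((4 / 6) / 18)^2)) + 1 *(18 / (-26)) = -2383719808867 / 30340046880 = -78.57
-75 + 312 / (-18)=-277 / 3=-92.33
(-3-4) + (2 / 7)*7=-5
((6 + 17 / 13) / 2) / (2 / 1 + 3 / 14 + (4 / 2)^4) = 133 / 663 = 0.20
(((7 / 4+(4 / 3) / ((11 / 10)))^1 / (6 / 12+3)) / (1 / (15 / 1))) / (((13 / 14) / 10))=19550 / 143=136.71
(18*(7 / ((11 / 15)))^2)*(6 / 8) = 297675 / 242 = 1230.06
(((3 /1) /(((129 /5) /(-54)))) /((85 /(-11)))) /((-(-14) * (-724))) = -297 /3704708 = -0.00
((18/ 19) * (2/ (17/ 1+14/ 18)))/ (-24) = -27/ 6080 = -0.00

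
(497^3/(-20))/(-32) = 122763473/640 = 191817.93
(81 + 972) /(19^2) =1053 /361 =2.92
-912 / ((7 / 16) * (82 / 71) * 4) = -129504 / 287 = -451.23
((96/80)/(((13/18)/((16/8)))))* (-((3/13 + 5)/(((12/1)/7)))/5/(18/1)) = -476/4225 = -0.11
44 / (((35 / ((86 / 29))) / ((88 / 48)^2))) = 114466 / 9135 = 12.53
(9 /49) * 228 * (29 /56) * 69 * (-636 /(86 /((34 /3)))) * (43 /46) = -117237.70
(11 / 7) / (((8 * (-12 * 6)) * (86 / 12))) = -0.00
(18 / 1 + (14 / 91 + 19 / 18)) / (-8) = -4495 / 1872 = -2.40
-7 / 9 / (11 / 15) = -35 / 33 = -1.06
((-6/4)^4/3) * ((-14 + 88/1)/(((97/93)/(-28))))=-650349/194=-3352.31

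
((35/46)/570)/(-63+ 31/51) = -119/5562136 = -0.00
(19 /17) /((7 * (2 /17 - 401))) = -19 /47705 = -0.00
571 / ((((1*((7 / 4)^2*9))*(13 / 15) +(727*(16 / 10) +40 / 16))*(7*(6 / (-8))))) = -0.09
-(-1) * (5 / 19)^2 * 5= 125 / 361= 0.35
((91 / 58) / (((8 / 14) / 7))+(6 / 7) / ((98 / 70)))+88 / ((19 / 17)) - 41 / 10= 102022649 / 1079960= 94.47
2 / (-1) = -2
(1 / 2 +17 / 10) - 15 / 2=-53 / 10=-5.30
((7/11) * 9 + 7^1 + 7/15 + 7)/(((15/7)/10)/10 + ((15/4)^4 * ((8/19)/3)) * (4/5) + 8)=3545248/5306367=0.67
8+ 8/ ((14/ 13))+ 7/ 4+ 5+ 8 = 845/ 28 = 30.18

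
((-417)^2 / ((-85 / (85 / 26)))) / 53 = -173889 / 1378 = -126.19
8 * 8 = 64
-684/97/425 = -684/41225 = -0.02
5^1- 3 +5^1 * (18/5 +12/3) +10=50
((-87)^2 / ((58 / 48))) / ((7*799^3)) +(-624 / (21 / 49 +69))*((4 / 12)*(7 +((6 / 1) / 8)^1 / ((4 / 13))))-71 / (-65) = -3065907700620827 / 112794520890870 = -27.18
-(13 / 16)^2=-169 / 256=-0.66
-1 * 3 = -3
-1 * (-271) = 271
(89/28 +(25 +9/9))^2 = 667489/784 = 851.39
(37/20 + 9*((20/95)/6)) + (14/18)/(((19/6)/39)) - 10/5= 3703/380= 9.74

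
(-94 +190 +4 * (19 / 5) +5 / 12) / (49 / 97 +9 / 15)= 649609 / 6432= 101.00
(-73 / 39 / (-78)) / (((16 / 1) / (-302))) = -11023 / 24336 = -0.45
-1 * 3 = -3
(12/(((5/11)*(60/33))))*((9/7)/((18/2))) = 363/175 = 2.07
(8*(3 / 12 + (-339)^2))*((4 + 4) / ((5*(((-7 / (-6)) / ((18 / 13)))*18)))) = 8825952 / 91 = 96988.48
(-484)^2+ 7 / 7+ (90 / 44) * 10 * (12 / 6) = 2577277 / 11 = 234297.91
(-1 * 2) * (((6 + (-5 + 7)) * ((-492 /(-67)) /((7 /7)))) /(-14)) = 3936 /469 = 8.39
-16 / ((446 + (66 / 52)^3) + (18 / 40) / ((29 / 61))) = -40776320 / 1144263091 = -0.04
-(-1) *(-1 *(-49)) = 49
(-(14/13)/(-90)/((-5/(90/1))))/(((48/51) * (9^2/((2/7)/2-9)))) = 527/21060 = 0.03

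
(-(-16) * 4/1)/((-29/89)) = -5696/29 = -196.41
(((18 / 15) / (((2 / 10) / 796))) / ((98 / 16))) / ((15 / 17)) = 216512 / 245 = 883.72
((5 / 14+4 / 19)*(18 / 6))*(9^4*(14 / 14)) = 2972133 / 266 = 11173.43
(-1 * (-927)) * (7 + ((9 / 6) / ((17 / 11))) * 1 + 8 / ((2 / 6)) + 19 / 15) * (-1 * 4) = -10475718 / 85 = -123243.74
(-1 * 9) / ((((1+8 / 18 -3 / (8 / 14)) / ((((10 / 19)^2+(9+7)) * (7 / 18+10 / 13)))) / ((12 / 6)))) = 4409712 / 49457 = 89.16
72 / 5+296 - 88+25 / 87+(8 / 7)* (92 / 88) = 7498933 / 33495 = 223.88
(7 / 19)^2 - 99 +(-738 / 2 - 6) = -171065 / 361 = -473.86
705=705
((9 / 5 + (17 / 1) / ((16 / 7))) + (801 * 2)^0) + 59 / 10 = 1291 / 80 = 16.14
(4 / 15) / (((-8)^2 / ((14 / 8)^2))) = 49 / 3840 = 0.01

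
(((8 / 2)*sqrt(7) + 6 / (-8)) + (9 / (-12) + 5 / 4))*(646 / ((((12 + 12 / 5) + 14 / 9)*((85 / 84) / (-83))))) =298053 / 359-4768848*sqrt(7) / 359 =-34315.13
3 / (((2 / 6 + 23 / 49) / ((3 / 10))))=1323 / 1180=1.12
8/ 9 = 0.89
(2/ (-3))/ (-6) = 1/ 9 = 0.11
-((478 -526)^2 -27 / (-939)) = -721161 / 313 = -2304.03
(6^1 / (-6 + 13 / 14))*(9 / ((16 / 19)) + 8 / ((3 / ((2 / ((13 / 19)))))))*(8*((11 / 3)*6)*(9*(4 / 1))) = -127877904 / 923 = -138545.94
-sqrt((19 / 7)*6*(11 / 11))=-4.04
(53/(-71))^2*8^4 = 2282.42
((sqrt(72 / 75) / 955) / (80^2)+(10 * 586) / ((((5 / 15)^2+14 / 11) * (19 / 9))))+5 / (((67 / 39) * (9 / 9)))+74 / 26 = sqrt(6) / 15280000+4560768902 / 2267213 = 2011.62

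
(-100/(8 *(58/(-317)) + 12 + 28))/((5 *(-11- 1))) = 1585/36648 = 0.04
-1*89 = -89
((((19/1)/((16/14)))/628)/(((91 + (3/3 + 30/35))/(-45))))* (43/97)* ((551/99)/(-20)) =22058183/13937580800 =0.00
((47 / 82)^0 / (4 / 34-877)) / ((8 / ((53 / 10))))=-901 / 1192560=-0.00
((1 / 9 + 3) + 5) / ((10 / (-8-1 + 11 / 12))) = -7081 / 1080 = -6.56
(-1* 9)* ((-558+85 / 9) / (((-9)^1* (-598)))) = 4937 / 5382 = 0.92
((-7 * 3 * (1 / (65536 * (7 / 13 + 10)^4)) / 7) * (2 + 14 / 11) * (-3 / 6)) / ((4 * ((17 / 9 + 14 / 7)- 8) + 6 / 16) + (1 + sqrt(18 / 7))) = -52711753185 / 129314325132723703808- 187388721 * sqrt(14) / 16164290641590462976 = -0.00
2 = 2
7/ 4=1.75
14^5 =537824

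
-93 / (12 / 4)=-31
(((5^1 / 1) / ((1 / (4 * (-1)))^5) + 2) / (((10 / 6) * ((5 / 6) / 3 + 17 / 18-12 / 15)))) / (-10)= 69093 / 95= 727.29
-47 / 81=-0.58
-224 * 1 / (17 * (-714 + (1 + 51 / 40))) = 1280 / 69139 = 0.02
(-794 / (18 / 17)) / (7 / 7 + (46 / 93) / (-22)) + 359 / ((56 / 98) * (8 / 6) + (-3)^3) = -1290693359 / 1653000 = -780.82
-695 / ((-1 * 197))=695 / 197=3.53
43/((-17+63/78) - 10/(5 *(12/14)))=-3354/1445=-2.32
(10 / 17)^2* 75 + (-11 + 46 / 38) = 88746 / 5491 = 16.16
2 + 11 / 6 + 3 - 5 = 11 / 6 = 1.83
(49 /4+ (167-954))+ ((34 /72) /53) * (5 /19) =-7021538 /9063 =-774.75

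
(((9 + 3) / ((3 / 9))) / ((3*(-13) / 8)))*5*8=-3840 / 13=-295.38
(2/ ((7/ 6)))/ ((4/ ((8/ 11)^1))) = 24/ 77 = 0.31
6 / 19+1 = 25 / 19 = 1.32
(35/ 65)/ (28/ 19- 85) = -133/ 20631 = -0.01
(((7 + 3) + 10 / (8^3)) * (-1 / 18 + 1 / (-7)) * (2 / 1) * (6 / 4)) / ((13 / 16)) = -21375 / 2912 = -7.34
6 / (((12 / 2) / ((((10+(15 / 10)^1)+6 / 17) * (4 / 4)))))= 403 / 34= 11.85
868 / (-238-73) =-868 / 311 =-2.79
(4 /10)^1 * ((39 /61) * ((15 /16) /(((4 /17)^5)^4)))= 475515074577765985120987317 /536561674354688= 886226313404.99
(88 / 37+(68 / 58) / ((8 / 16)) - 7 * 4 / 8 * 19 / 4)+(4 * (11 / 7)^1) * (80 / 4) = 6838765 / 60088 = 113.81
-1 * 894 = -894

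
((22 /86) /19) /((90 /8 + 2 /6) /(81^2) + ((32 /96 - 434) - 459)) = -866052 /57419816381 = -0.00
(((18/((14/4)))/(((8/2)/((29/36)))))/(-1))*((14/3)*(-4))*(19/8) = 551/12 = 45.92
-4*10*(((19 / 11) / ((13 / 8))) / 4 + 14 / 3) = -84640 / 429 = -197.30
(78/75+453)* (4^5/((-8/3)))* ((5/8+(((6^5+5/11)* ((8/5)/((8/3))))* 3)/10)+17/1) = -1698972820848/6875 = -247123319.40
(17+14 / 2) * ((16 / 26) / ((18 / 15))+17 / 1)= 5464 / 13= 420.31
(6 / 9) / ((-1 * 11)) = -2 / 33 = -0.06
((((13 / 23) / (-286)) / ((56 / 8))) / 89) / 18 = -1 / 5674284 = -0.00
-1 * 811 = -811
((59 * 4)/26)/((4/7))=413/26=15.88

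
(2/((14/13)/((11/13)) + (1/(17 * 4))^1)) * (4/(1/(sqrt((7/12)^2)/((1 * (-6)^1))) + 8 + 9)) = 41888/45261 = 0.93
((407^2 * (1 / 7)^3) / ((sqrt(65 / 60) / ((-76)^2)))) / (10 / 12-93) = -11481463488 * sqrt(39) / 2465827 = -29078.16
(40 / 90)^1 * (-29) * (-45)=580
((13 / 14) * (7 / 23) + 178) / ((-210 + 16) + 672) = 8201 / 21988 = 0.37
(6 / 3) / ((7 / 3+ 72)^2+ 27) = 0.00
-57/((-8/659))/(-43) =-37563/344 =-109.19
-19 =-19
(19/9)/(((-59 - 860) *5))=-19/41355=-0.00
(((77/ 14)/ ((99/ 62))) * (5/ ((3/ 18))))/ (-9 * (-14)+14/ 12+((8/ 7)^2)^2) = 1488620/ 1856539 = 0.80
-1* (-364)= 364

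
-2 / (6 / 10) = -10 / 3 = -3.33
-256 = -256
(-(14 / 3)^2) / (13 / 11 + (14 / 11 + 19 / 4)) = -8624 / 2853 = -3.02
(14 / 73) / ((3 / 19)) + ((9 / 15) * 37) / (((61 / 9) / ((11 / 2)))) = 2568851 / 133590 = 19.23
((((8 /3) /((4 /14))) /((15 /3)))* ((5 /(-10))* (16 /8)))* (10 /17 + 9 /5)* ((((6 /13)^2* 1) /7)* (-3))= 29232 /71825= 0.41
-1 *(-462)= 462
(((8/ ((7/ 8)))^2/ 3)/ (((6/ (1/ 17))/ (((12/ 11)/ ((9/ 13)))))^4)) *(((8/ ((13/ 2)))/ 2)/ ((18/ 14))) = 1151860736/ 1516345853737869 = 0.00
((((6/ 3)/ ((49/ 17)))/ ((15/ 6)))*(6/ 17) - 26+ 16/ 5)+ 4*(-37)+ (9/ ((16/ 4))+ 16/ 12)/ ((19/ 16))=-2341714/ 13965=-167.68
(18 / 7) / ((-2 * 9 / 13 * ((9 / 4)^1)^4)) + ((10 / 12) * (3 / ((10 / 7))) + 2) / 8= 582409 / 1469664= 0.40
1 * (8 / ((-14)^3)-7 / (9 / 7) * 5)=-84044 / 3087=-27.23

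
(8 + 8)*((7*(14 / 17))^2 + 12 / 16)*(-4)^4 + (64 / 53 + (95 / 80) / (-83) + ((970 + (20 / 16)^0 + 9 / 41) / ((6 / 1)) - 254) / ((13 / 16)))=4523522925812495 / 32525220624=139077.39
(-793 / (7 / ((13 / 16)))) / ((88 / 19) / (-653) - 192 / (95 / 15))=127903763 / 42136192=3.04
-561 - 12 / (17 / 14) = -9705 / 17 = -570.88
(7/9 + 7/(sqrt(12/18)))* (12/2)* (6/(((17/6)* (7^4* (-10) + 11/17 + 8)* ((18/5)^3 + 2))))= -6750* sqrt(6)/177256849 -1500/177256849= -0.00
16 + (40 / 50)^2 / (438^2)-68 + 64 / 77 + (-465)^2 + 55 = 19963310620808 / 92324925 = 216228.83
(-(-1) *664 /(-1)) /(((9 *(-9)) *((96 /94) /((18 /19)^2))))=7802 /1083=7.20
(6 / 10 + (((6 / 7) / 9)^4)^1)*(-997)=-581772431 / 972405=-598.28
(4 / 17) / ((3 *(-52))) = -1 / 663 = -0.00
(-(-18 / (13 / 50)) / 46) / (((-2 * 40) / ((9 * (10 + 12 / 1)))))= -4455 / 1196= -3.72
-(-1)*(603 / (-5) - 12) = -663 / 5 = -132.60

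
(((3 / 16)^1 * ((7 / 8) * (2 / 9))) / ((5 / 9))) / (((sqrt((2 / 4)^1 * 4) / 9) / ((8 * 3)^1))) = 567 * sqrt(2) / 80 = 10.02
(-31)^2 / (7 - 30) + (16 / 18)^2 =-76369 / 1863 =-40.99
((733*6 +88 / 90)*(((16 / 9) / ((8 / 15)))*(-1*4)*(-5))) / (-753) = -7918160 / 20331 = -389.46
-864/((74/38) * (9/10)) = -18240/37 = -492.97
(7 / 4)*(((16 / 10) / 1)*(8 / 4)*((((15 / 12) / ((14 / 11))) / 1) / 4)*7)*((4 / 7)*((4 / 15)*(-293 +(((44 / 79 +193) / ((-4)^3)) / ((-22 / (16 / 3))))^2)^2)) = 199792561513144913569 / 1592603375953920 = 125450.29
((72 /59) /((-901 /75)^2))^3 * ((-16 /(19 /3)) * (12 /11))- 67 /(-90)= 0.74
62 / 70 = 31 / 35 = 0.89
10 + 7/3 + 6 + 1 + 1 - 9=34/3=11.33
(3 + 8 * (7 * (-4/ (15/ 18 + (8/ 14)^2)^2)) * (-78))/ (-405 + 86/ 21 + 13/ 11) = -31721731335/ 976083856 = -32.50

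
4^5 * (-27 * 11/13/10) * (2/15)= -101376/325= -311.93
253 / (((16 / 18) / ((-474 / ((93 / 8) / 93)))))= -1079298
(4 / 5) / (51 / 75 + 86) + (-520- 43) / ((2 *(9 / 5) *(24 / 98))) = -298900825 / 468072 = -638.58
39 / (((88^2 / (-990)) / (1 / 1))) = -4.99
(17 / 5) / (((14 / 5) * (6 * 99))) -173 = -1438651 / 8316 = -173.00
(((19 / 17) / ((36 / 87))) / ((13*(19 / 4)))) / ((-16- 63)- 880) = -29 / 635817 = -0.00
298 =298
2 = 2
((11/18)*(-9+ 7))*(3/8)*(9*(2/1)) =-33/4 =-8.25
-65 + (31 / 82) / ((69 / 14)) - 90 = -154.92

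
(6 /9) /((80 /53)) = 53 /120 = 0.44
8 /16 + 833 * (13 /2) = 5415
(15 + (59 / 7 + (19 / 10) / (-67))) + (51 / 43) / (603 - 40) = 2657104313 / 113540210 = 23.40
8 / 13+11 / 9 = 215 / 117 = 1.84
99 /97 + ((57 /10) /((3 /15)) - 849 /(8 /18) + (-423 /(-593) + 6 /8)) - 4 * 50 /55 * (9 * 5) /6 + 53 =-1172791450 /632731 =-1853.54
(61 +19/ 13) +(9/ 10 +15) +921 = 999.36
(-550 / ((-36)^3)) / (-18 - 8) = -275 / 606528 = -0.00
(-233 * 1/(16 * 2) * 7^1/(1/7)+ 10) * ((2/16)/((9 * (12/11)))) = -4521/1024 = -4.42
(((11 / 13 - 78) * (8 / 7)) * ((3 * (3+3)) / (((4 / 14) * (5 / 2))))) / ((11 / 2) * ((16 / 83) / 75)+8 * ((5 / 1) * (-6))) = 22477230 / 2427607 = 9.26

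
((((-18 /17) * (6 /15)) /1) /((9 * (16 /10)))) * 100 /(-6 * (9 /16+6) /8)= 640 /1071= 0.60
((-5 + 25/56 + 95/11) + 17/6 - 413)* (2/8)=-750443/7392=-101.52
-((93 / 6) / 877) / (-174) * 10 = 155 / 152598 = 0.00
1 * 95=95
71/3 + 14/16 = 589/24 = 24.54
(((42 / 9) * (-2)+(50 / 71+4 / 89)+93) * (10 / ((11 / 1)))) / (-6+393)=16002710 / 80699949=0.20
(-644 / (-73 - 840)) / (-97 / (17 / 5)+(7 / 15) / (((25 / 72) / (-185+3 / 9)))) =-1368500 / 536874129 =-0.00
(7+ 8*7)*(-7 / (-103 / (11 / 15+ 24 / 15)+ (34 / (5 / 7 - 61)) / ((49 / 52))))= 651357 / 66083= 9.86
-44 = -44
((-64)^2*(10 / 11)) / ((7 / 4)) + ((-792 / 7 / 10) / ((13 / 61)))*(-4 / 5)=54310864 / 25025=2170.26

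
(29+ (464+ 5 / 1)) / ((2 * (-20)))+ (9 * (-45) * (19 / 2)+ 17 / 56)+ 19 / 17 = -18366597 / 4760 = -3858.53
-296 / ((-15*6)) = 148 / 45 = 3.29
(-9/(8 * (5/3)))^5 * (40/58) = -14348907/148480000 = -0.10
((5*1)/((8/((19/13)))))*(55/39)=5225/4056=1.29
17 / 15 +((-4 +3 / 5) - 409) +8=-6049 / 15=-403.27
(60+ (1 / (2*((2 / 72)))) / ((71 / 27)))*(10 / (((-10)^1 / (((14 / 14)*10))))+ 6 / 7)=-43392 / 71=-611.15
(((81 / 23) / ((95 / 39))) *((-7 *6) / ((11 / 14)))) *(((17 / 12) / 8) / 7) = -375921 / 192280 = -1.96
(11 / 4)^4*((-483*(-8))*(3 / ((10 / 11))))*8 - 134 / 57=13301679883 / 2280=5834070.12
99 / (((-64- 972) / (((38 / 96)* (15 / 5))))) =-1881 / 16576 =-0.11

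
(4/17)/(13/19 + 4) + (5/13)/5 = 2501/19669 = 0.13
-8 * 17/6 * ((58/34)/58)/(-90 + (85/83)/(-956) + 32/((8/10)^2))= 0.02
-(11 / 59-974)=57455 / 59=973.81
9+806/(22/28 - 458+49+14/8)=79861/11381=7.02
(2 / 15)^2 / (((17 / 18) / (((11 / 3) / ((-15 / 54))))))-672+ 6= -666.25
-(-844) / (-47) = -17.96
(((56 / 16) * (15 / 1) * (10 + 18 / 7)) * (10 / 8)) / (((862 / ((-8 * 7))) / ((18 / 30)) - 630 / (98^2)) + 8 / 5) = -34.20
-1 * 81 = -81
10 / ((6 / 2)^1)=10 / 3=3.33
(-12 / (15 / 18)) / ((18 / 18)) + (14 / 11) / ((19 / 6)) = -14628 / 1045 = -14.00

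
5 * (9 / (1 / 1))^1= 45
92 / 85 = 1.08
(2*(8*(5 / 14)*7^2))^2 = 78400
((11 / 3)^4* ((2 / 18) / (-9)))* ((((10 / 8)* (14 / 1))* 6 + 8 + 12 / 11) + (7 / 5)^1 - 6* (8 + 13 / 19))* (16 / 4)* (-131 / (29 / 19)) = 46197295672 / 951345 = 48559.98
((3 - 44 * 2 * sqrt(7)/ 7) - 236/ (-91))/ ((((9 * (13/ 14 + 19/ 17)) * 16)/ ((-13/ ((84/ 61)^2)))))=-32197813/ 247411584 + 9045751 * sqrt(7)/ 30926448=0.64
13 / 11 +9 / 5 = 164 / 55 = 2.98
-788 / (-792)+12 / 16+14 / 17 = 17291 / 6732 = 2.57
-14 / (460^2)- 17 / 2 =-899307 / 105800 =-8.50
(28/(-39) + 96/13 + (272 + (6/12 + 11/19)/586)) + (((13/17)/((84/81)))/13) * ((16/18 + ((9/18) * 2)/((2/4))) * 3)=279.16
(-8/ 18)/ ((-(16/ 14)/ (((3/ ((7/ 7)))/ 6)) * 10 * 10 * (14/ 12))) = 1/ 600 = 0.00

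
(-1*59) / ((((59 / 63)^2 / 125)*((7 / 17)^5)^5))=-58427602550027574086763146159452125 / 1614756093064774064237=-36183546729421.64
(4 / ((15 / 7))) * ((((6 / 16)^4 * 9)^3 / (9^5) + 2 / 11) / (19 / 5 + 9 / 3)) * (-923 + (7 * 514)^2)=12453730407296184181 / 19275813224448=646080.67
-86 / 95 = -0.91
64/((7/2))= 128/7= 18.29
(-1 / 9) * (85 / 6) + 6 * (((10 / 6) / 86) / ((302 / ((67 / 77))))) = -21243820 / 13498947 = -1.57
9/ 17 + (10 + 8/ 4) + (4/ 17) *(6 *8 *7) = 1557/ 17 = 91.59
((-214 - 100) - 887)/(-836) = 1201/836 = 1.44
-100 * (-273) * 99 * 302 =816215400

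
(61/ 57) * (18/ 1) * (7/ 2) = 1281/ 19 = 67.42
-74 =-74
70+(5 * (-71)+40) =-245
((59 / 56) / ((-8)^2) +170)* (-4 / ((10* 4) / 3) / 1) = -1828017 / 35840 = -51.00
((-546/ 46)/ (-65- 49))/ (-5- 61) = -91/ 57684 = -0.00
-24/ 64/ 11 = -3/ 88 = -0.03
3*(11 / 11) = 3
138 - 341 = -203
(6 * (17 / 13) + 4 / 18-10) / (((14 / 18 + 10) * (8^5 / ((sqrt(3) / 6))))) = -0.00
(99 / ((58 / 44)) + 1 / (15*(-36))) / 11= 1176091 / 172260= 6.83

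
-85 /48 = -1.77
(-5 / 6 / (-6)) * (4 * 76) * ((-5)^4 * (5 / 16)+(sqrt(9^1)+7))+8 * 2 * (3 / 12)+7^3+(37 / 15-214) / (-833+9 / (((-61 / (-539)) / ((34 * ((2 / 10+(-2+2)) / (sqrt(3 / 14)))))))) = 426532333181 / 47311068-224114 * sqrt(42) / 3942589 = 9015.12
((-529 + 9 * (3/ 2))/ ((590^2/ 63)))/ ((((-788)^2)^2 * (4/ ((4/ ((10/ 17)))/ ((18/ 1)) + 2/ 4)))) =-570143/ 10737393771235328000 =-0.00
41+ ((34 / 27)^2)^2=23125417 / 531441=43.51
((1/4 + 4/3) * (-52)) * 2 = -494/3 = -164.67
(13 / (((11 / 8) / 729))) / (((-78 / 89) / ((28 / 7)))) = -346032 / 11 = -31457.45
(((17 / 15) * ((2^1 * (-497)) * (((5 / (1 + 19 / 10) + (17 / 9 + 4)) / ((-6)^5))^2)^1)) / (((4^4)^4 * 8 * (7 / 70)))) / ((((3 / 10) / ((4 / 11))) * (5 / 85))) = -2835436789885 / 437853255433723362410496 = -0.00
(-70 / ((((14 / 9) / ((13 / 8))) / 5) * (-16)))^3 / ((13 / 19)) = 36575296875 / 2097152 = 17440.46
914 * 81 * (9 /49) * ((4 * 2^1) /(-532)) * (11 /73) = -14658732 /475741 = -30.81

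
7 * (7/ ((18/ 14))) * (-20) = -6860/ 9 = -762.22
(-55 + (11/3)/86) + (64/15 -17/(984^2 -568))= -10546351323/208052920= -50.69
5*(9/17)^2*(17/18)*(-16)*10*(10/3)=-12000/17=-705.88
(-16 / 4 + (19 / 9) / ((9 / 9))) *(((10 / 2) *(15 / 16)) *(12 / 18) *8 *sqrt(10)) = -425 *sqrt(10) / 9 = -149.33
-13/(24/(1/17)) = -13/408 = -0.03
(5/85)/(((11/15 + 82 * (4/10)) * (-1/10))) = -150/8551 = -0.02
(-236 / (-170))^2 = 13924 / 7225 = 1.93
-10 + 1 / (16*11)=-1759 / 176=-9.99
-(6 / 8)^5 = -243 / 1024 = -0.24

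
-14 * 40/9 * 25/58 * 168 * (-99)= 12936000/29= 446068.97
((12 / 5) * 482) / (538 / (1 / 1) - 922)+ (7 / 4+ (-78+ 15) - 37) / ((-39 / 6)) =12587 / 1040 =12.10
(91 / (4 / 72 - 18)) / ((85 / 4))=-6552 / 27455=-0.24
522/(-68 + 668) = 87/100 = 0.87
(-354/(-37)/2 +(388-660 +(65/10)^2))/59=-33295/8732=-3.81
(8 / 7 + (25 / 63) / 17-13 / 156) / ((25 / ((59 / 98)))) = 273701 / 10495800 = 0.03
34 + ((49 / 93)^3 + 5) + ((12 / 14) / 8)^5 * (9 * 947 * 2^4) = 35535438781429 / 865204998336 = 41.07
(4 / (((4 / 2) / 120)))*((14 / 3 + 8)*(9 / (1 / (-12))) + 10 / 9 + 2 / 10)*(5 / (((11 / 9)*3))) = -447280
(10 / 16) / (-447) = -5 / 3576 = -0.00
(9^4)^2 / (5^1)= 43046721 / 5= 8609344.20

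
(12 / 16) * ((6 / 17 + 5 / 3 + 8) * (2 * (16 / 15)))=4088 / 255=16.03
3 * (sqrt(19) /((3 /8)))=34.87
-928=-928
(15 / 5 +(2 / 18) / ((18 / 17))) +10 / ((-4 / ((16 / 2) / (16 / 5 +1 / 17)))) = -136069 / 44874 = -3.03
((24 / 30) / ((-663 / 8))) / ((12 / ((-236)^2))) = -445568 / 9945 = -44.80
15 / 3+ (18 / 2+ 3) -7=10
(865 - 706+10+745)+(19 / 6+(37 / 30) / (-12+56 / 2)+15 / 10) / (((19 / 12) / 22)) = 372367 / 380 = 979.91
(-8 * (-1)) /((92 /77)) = 154 /23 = 6.70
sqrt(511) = 22.61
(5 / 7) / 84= 5 / 588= 0.01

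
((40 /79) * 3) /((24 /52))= 260 /79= 3.29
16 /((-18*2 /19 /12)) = -304 /3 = -101.33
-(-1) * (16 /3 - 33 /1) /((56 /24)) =-83 /7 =-11.86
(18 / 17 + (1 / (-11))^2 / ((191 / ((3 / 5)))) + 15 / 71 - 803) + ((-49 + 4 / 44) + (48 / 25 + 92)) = -527716459249 / 697374425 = -756.72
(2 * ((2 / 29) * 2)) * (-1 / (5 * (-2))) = 4 / 145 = 0.03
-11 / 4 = -2.75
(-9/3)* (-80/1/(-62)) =-120/31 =-3.87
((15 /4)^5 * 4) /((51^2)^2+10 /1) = 759375 /1731894016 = 0.00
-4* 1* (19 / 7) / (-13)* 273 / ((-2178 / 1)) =-38 / 363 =-0.10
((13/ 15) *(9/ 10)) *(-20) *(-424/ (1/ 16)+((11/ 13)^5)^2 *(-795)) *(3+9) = 68821362810821592/ 53022496865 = 1297965.33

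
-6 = -6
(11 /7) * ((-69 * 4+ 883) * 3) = 20031 /7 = 2861.57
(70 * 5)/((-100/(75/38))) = -525/76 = -6.91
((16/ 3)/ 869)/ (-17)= -16/ 44319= -0.00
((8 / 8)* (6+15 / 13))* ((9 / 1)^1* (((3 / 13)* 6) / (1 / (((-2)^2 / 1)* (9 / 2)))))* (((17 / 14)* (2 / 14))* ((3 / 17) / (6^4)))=0.04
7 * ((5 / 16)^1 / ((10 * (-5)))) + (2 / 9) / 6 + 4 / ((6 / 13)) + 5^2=145411 / 4320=33.66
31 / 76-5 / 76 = 13 / 38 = 0.34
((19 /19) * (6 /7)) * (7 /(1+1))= 3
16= 16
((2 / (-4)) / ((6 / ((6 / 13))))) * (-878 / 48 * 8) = 5.63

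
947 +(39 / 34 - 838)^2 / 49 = 863215077 / 56644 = 15239.30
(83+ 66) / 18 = 149 / 18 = 8.28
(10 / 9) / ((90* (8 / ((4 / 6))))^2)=1 / 1049760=0.00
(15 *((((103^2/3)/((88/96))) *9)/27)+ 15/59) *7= 87631495/649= 135025.42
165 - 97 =68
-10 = -10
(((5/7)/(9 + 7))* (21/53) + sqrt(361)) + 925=800527/848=944.02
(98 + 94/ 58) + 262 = 10487/ 29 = 361.62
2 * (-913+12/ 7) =-1822.57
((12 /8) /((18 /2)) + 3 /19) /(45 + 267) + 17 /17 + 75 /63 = 545635 /248976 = 2.19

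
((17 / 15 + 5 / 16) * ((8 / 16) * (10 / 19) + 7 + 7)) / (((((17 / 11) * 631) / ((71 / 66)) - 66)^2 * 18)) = 474040517 / 292305346030080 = 0.00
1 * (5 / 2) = 5 / 2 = 2.50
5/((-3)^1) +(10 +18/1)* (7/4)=142/3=47.33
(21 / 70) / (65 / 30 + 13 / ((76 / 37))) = 342 / 9685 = 0.04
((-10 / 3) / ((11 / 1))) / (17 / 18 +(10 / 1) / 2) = -60 / 1177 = -0.05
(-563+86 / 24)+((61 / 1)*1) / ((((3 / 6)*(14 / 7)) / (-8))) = -12569 / 12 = -1047.42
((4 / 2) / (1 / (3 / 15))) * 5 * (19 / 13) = 38 / 13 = 2.92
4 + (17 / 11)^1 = 61 / 11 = 5.55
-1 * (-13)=13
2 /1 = 2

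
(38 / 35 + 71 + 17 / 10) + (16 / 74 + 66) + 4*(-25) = 20721 / 518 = 40.00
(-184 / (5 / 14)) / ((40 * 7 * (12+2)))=-23 / 175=-0.13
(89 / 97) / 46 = 89 / 4462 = 0.02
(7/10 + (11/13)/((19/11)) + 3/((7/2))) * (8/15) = 141572/129675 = 1.09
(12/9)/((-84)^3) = -1/444528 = -0.00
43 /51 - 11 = -518 /51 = -10.16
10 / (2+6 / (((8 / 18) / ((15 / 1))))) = 20 / 409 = 0.05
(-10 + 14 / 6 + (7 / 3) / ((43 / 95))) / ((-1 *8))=27 / 86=0.31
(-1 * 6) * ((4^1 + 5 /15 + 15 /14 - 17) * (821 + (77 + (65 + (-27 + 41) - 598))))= 26367.57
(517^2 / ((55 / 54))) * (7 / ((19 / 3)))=27555066 / 95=290053.33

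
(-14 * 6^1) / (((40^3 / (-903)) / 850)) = 322371 / 320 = 1007.41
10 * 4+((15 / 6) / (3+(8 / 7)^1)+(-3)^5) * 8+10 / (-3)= -165518 / 87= -1902.51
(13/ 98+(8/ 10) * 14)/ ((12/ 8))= 1851/ 245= 7.56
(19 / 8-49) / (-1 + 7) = -373 / 48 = -7.77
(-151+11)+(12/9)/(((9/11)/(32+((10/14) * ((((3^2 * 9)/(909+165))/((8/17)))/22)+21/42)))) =-23554105/270648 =-87.03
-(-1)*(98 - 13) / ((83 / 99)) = 8415 / 83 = 101.39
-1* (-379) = 379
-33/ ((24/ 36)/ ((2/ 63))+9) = -11/ 10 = -1.10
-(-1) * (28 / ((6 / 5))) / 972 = 35 / 1458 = 0.02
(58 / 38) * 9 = 261 / 19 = 13.74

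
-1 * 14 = -14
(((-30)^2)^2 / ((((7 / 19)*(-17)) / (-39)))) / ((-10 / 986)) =-3481218000 / 7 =-497316857.14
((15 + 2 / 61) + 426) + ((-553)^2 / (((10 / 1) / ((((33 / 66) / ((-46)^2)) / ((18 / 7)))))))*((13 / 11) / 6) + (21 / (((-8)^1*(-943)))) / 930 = 1721286178109117 / 3897960960960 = 441.59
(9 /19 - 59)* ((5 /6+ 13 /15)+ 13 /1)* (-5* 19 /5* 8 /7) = 93408 /5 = 18681.60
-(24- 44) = 20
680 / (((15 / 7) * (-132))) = -2.40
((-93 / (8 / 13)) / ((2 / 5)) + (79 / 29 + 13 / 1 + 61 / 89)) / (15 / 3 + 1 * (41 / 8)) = -35.69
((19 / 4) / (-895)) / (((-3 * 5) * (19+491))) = 19 / 27387000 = 0.00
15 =15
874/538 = 437/269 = 1.62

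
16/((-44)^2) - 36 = -4355/121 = -35.99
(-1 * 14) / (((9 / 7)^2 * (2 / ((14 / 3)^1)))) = -4802 / 243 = -19.76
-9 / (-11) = 9 / 11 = 0.82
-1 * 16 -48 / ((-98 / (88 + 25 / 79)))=105512 / 3871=27.26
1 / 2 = 0.50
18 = 18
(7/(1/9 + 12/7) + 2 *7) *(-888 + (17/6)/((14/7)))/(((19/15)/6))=-65461767/874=-74899.05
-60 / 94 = -30 / 47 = -0.64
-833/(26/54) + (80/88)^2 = -2720111/1573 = -1729.25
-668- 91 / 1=-759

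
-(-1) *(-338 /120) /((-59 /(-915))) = -43.68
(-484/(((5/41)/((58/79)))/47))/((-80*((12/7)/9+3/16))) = 1135989624/250825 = 4529.01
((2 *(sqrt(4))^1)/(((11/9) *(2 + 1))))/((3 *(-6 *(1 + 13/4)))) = -8/561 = -0.01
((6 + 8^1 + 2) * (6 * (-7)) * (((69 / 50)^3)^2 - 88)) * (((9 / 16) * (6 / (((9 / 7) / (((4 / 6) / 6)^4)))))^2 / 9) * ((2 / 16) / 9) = 434609070063217 / 32285040750000000000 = 0.00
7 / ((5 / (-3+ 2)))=-7 / 5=-1.40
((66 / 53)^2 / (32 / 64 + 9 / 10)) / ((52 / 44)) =239580 / 255619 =0.94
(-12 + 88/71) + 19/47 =-34559/3337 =-10.36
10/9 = 1.11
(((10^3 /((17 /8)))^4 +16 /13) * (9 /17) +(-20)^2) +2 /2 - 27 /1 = 479232006915371758 /18458141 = 25963178356.66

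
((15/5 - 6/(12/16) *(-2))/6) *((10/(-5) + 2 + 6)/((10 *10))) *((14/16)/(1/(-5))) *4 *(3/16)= -399/640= -0.62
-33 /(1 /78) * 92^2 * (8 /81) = -19365632 /9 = -2151736.89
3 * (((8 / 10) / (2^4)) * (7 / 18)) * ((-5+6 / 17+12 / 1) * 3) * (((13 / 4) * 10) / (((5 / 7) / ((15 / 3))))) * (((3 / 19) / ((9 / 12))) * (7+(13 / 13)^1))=159250 / 323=493.03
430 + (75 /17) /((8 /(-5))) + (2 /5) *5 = 58377 /136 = 429.24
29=29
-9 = -9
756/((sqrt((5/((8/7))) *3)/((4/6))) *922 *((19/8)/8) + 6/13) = -214695936/1361397706273 + 47747621376 *sqrt(210)/1361397706273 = 0.51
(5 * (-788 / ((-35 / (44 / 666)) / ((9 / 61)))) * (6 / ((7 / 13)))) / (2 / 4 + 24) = 2704416 / 5419057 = 0.50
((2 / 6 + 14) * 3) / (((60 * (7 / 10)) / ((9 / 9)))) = 43 / 42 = 1.02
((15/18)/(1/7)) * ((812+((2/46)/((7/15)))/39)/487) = 2832535/291226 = 9.73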